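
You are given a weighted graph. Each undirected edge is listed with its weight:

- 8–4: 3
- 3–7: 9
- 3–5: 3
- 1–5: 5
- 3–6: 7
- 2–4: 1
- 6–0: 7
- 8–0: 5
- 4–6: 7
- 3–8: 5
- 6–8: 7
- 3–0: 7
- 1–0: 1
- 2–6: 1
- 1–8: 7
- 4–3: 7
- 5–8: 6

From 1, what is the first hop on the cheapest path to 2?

0

Compare a few routes:
1 → 0 → 8 → 6 → 2: 1+5+7+1 = 14
1 → 0 → 6 → 2: 1+7+1 = 9
1 → 8 → 4 → 2: 7+3+1 = 11
1 → 0 → 8 → 4 → 2: 1+5+3+1 = 10
The minimum is 9 via 1 → 0 → 6 → 2.
So from 1 the first move is to 0.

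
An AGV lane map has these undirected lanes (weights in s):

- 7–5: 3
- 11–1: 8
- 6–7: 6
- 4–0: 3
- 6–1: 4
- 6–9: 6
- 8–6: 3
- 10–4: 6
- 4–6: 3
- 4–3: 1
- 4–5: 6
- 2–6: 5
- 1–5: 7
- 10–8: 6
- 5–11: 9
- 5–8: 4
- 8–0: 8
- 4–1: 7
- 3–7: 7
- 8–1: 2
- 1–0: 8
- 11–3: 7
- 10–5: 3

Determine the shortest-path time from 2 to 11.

16 s

Running Dijkstra from 2:
2: 0
6: 5  (via 2)
4: 8  (via 6)
8: 8  (via 6)
1: 9  (via 6)
3: 9  (via 4)
0: 11  (via 4)
7: 11  (via 6)
9: 11  (via 6)
5: 12  (via 8)
10: 14  (via 4)
11: 16  (via 3)
Shortest route: 2 → 6 → 4 → 3 → 11 = 16 s.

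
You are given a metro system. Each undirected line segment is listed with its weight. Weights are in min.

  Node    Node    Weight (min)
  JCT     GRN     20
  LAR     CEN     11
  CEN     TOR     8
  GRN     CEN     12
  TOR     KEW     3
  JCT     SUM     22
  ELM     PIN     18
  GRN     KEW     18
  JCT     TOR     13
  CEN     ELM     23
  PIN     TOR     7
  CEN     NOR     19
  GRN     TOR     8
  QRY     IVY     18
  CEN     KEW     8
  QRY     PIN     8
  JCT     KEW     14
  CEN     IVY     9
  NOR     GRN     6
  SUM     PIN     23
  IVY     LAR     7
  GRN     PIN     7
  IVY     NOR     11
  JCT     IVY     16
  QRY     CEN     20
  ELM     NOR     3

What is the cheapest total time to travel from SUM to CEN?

38 min

Enumerating some paths:
SUM–JCT–TOR–CEN: 22+13+8 = 43
SUM–PIN–GRN–CEN: 23+7+12 = 42
SUM–PIN–TOR–CEN: 23+7+8 = 38
SUM–PIN–TOR–KEW–CEN: 23+7+3+8 = 41
The minimum is 38 min via SUM–PIN–TOR–CEN.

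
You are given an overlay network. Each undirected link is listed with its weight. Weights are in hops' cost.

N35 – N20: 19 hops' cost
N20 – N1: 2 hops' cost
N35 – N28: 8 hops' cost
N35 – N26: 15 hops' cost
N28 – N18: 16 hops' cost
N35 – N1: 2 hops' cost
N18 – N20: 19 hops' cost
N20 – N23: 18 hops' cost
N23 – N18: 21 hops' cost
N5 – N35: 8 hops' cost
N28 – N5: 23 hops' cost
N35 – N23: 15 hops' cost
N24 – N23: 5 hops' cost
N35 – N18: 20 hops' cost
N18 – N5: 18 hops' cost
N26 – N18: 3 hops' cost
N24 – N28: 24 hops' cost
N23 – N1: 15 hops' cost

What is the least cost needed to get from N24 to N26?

29 hops' cost

Enumerating some paths:
N24 → N23 → N35 → N26: 5+15+15 = 35
N24 → N23 → N20 → N1 → N35 → N26: 5+18+2+2+15 = 42
N24 → N23 → N18 → N26: 5+21+3 = 29
N24 → N23 → N1 → N35 → N26: 5+15+2+15 = 37
The minimum is 29 hops' cost via N24 → N23 → N18 → N26.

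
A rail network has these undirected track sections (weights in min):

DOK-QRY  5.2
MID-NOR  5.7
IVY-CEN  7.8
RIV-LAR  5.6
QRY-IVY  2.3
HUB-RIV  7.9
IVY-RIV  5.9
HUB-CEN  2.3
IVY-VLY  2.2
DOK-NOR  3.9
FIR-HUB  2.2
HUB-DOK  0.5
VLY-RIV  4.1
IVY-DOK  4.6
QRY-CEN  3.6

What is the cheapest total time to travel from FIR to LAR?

15.7 min

Shortest distances from FIR:
FIR: 0
HUB: 2.2  (via FIR)
DOK: 2.7  (via HUB)
CEN: 4.5  (via HUB)
NOR: 6.6  (via DOK)
IVY: 7.3  (via DOK)
QRY: 7.9  (via DOK)
VLY: 9.5  (via IVY)
RIV: 10.1  (via HUB)
MID: 12.3  (via NOR)
LAR: 15.7  (via RIV)
Shortest route: FIR–HUB–RIV–LAR = 15.7 min.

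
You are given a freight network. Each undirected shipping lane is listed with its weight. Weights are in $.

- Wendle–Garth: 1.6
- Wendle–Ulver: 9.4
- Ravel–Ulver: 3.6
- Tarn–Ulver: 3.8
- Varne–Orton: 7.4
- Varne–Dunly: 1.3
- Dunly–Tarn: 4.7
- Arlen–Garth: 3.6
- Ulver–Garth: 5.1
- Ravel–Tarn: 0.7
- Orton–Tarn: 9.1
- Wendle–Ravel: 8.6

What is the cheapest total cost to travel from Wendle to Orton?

Running Dijkstra from Wendle:
Wendle: 0
Garth: 1.6  (via Wendle)
Arlen: 5.2  (via Garth)
Ulver: 6.7  (via Garth)
Ravel: 8.6  (via Wendle)
Tarn: 9.3  (via Ravel)
Dunly: 14  (via Tarn)
Varne: 15.3  (via Dunly)
Orton: 18.4  (via Tarn)
Shortest route: Wendle → Ravel → Tarn → Orton = $18.4.

$18.4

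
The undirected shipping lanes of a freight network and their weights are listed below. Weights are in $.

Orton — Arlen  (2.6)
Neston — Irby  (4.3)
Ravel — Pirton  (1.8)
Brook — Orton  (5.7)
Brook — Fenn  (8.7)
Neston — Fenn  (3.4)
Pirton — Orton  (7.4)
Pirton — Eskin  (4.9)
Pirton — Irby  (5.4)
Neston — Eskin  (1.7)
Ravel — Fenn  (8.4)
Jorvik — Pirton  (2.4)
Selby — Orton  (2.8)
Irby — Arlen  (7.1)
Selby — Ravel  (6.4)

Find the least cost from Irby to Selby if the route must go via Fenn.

Shortest Irby→Fenn: Irby → Neston → Fenn = 7.7
Shortest Fenn→Selby: Fenn → Ravel → Selby = 14.8
Total via Fenn: 7.7 + 14.8 = $22.5.

$22.5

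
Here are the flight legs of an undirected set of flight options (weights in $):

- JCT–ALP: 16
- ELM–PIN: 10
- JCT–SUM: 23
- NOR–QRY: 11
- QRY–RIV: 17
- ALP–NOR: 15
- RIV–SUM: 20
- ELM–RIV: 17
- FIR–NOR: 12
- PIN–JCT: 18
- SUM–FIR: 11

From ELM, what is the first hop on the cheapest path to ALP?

Compare a few routes:
ELM - PIN - JCT - ALP: 10+18+16 = 44
ELM - RIV - QRY - NOR - ALP: 17+17+11+15 = 60
The minimum is $44 via ELM - PIN - JCT - ALP.
So from ELM the first move is to PIN.

PIN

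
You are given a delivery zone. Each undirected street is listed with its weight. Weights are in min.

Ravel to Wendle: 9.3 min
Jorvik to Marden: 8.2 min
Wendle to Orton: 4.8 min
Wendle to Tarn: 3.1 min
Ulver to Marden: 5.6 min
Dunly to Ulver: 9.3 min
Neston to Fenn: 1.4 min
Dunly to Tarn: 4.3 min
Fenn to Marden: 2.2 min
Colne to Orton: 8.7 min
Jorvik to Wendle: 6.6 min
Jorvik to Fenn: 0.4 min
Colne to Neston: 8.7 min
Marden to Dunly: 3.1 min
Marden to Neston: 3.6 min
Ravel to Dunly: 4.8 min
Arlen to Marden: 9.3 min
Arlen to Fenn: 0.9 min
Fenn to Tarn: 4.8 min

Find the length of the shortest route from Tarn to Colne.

14.9 min

Shortest distances from Tarn:
Tarn: 0
Wendle: 3.1  (via Tarn)
Dunly: 4.3  (via Tarn)
Fenn: 4.8  (via Tarn)
Jorvik: 5.2  (via Fenn)
Arlen: 5.7  (via Fenn)
Neston: 6.2  (via Fenn)
Marden: 7  (via Fenn)
Orton: 7.9  (via Wendle)
Ravel: 9.1  (via Dunly)
Ulver: 12.6  (via Marden)
Colne: 14.9  (via Neston)
Shortest route: Tarn–Fenn–Neston–Colne = 14.9 min.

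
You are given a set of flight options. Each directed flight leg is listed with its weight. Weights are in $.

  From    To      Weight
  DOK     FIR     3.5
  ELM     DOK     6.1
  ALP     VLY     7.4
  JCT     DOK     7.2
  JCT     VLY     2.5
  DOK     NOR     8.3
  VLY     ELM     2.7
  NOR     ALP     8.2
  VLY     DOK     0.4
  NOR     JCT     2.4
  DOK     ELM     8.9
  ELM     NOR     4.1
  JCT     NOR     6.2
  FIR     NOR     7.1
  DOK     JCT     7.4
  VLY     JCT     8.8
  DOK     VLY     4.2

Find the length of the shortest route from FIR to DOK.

Shortest distances from FIR:
FIR: 0
NOR: 7.1  (via FIR)
JCT: 9.5  (via NOR)
VLY: 12  (via JCT)
DOK: 12.4  (via VLY)
Shortest route: FIR → NOR → JCT → VLY → DOK = $12.4.

$12.4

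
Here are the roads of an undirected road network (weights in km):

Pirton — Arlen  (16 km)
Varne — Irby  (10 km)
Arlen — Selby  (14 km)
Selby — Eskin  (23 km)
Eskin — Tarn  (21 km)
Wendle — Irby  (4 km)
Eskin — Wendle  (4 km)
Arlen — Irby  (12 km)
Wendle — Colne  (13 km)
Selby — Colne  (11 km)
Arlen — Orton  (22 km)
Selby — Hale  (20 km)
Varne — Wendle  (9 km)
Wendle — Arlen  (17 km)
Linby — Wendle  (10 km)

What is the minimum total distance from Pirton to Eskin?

Candidate routes:
Pirton–Arlen–Irby–Wendle–Eskin: 16+12+4+4 = 36
Pirton–Arlen–Wendle–Eskin: 16+17+4 = 37
Pirton–Arlen–Irby–Varne–Wendle–Eskin: 16+12+10+9+4 = 51
Cheapest is Pirton–Arlen–Irby–Wendle–Eskin at 36 km.

36 km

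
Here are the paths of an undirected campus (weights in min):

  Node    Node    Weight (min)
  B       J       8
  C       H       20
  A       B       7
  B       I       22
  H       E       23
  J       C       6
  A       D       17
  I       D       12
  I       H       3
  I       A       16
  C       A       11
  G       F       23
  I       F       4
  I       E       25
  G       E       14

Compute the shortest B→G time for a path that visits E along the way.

61 min

Best B to E: B → I → E costing 47
Shortest E→G: E → G = 14
Total via E: 47 + 14 = 61 min.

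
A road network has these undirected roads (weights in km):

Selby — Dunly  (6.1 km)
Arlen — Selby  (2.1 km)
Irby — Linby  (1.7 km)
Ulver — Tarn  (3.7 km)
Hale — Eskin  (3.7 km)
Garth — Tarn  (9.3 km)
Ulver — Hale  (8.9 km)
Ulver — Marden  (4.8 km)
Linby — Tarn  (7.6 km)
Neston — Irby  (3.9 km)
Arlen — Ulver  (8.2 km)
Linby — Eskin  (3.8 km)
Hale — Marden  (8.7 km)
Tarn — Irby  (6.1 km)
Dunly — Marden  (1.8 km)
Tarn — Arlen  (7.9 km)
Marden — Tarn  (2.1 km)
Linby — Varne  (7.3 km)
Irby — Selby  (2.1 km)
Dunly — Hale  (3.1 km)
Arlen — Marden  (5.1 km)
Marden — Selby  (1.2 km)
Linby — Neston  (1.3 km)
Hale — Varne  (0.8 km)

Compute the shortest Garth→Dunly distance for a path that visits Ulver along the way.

19.6 km

Best Garth to Ulver: Garth–Tarn–Ulver costing 13
Best Ulver to Dunly: Ulver–Marden–Dunly costing 6.6
Total via Ulver: 13 + 6.6 = 19.6 km.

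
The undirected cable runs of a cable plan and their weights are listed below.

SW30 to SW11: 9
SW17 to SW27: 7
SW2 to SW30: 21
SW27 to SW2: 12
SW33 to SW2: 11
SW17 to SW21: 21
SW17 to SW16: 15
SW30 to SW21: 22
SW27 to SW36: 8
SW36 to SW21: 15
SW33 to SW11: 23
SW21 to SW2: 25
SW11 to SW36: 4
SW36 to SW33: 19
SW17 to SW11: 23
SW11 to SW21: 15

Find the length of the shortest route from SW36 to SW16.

30

Shortest distances from SW36:
SW36: 0
SW11: 4  (via SW36)
SW27: 8  (via SW36)
SW30: 13  (via SW11)
SW17: 15  (via SW27)
SW21: 15  (via SW36)
SW33: 19  (via SW36)
SW2: 20  (via SW27)
SW16: 30  (via SW17)
Shortest route: SW36 → SW27 → SW17 → SW16 = 30.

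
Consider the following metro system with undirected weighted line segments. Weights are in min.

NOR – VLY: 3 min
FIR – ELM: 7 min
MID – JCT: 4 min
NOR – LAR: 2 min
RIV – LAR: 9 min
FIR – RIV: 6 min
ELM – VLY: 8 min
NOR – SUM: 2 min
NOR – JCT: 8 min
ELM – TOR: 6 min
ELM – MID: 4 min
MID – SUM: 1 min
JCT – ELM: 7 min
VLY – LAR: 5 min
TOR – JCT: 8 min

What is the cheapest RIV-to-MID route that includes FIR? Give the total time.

Best RIV to FIR: RIV–FIR costing 6
Best FIR to MID: FIR–ELM–MID costing 11
Total via FIR: 6 + 11 = 17 min.

17 min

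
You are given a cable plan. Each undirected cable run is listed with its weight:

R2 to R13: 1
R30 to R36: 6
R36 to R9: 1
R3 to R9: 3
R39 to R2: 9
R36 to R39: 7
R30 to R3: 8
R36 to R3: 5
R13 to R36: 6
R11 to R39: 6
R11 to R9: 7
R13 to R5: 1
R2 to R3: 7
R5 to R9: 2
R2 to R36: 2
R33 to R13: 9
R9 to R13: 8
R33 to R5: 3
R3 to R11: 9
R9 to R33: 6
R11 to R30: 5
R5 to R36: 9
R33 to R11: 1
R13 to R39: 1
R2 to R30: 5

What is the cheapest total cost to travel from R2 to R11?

Running Dijkstra from R2:
R2: 0
R13: 1  (via R2)
R39: 2  (via R13)
R36: 2  (via R2)
R5: 2  (via R13)
R9: 3  (via R36)
R33: 5  (via R5)
R30: 5  (via R2)
R3: 6  (via R9)
R11: 6  (via R33)
Shortest route: R2 → R13 → R5 → R33 → R11 = 6.

6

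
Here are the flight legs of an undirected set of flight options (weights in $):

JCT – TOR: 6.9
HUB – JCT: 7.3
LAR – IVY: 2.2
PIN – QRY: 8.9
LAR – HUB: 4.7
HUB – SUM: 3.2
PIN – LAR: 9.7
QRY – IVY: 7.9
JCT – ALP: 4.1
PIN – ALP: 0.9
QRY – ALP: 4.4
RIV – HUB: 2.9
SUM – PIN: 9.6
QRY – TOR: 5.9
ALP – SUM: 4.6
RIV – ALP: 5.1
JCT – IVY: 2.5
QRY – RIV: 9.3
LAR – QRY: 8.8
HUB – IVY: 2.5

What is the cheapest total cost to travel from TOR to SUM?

$14.9

Compare a few routes:
TOR → JCT → IVY → HUB → SUM: 6.9+2.5+2.5+3.2 = 15.1
TOR → QRY → ALP → SUM: 5.9+4.4+4.6 = 14.9
TOR → JCT → ALP → SUM: 6.9+4.1+4.6 = 15.6
The minimum is $14.9 via TOR → QRY → ALP → SUM.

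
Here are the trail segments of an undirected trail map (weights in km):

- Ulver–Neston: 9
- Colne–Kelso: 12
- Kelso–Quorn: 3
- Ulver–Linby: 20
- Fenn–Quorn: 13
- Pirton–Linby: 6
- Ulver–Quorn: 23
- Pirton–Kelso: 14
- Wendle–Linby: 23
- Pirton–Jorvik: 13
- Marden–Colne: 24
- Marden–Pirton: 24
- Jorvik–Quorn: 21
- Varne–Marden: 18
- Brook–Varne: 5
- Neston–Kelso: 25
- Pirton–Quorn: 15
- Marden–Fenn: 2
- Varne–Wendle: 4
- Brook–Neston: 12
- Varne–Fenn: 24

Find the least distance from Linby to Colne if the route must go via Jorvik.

55 km

Shortest Linby→Jorvik: Linby → Pirton → Jorvik = 19
Shortest Jorvik→Colne: Jorvik → Quorn → Kelso → Colne = 36
Total via Jorvik: 19 + 36 = 55 km.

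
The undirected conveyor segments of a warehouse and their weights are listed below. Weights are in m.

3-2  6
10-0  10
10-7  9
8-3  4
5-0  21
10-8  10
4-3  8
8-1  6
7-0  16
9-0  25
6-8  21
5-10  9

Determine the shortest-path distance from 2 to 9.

Settle nodes by increasing distance from 2:
2: 0
3: 6  (via 2)
8: 10  (via 3)
4: 14  (via 3)
1: 16  (via 8)
10: 20  (via 8)
5: 29  (via 10)
7: 29  (via 10)
0: 30  (via 10)
6: 31  (via 8)
9: 55  (via 0)
Shortest route: 2–3–8–10–0–9 = 55 m.

55 m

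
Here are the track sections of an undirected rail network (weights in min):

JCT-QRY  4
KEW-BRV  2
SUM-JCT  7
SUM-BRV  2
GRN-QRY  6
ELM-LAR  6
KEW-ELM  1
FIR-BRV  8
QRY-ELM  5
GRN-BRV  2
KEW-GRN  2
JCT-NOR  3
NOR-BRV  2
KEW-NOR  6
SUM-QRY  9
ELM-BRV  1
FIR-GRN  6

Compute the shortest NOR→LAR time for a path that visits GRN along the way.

Best NOR to GRN: NOR–BRV–GRN costing 4
Best GRN to LAR: GRN–KEW–ELM–LAR costing 9
Total via GRN: 4 + 9 = 13 min.

13 min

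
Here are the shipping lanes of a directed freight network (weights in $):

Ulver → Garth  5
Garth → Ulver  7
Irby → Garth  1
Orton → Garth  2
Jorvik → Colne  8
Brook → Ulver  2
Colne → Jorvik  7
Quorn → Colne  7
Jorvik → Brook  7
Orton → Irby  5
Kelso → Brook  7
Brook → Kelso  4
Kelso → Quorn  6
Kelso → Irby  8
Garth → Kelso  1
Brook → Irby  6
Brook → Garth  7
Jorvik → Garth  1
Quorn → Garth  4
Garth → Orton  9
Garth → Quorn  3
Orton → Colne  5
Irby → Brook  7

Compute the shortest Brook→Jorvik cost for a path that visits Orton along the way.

Best Brook to Orton: Brook–Garth–Orton costing 16
Best Orton to Jorvik: Orton–Colne–Jorvik costing 12
Total via Orton: 16 + 12 = $28.

$28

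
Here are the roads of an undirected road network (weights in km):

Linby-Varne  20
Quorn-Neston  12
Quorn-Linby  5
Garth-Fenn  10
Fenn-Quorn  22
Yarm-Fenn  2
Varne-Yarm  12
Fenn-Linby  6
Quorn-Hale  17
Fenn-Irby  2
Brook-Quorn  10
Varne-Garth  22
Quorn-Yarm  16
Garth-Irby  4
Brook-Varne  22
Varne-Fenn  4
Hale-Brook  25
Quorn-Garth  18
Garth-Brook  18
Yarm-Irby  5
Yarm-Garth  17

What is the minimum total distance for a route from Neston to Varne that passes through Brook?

Shortest Neston→Brook: Neston–Quorn–Brook = 22
Best Brook to Varne: Brook–Varne costing 22
Total via Brook: 22 + 22 = 44 km.

44 km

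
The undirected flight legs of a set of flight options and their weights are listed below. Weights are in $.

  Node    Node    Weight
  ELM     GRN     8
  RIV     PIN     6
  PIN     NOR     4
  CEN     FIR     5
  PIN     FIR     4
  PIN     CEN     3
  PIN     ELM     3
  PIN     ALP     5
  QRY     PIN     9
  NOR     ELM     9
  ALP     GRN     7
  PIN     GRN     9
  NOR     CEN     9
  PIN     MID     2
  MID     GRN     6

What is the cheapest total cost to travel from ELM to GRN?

$8

Running Dijkstra from ELM:
ELM: 0
PIN: 3  (via ELM)
MID: 5  (via PIN)
CEN: 6  (via PIN)
NOR: 7  (via PIN)
FIR: 7  (via PIN)
ALP: 8  (via PIN)
GRN: 8  (via ELM)
Shortest route: ELM → GRN = $8.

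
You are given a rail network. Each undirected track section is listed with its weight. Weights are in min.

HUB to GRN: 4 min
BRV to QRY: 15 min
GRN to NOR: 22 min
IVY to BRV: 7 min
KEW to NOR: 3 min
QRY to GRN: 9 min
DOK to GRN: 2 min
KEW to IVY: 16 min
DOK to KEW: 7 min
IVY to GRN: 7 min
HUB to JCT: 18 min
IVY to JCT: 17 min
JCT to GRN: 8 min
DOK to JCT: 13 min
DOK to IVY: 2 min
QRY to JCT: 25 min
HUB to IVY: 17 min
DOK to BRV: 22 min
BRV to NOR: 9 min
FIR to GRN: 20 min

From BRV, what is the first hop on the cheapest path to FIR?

IVY

Compare a few routes:
BRV - DOK - GRN - FIR: 22+2+20 = 44
BRV - IVY - GRN - FIR: 7+7+20 = 34
BRV - IVY - DOK - GRN - FIR: 7+2+2+20 = 31
BRV - NOR - KEW - DOK - GRN - FIR: 9+3+7+2+20 = 41
Cheapest is BRV - IVY - DOK - GRN - FIR at 31 min.
So from BRV the first move is to IVY.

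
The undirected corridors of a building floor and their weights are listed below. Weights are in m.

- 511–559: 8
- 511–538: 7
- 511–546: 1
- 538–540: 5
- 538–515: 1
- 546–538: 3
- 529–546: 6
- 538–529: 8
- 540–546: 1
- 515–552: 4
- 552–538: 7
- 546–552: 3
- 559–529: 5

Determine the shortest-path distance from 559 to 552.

Compare a few routes:
559 → 511 → 546 → 552: 8+1+3 = 12
559 → 529 → 546 → 552: 5+6+3 = 14
559 → 529 → 538 → 515 → 552: 5+8+1+4 = 18
559 → 511 → 546 → 538 → 515 → 552: 8+1+3+1+4 = 17
The minimum is 12 m via 559 → 511 → 546 → 552.

12 m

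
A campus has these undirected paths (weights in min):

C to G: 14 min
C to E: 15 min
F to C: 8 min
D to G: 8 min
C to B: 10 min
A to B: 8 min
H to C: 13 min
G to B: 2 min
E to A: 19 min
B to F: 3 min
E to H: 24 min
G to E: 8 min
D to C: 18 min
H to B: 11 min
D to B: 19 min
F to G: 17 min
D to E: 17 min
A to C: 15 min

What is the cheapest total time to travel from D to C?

Settle nodes by increasing distance from D:
D: 0
G: 8  (via D)
B: 10  (via G)
F: 13  (via B)
E: 16  (via G)
A: 18  (via B)
C: 18  (via D)
Shortest route: D–C = 18 min.

18 min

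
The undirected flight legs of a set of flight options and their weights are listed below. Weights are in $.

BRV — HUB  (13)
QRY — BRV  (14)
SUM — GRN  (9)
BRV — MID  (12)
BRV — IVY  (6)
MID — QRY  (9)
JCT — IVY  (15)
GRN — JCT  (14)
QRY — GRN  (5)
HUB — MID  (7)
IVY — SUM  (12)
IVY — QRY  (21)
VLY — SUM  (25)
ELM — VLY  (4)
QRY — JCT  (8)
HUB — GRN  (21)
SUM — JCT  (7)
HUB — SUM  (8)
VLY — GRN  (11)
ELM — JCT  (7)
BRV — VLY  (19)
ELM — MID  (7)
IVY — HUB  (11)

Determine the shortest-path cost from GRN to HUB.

Shortest distances from GRN:
GRN: 0
QRY: 5  (via GRN)
SUM: 9  (via GRN)
VLY: 11  (via GRN)
JCT: 13  (via QRY)
MID: 14  (via QRY)
ELM: 15  (via VLY)
HUB: 17  (via SUM)
Shortest route: GRN–SUM–HUB = $17.

$17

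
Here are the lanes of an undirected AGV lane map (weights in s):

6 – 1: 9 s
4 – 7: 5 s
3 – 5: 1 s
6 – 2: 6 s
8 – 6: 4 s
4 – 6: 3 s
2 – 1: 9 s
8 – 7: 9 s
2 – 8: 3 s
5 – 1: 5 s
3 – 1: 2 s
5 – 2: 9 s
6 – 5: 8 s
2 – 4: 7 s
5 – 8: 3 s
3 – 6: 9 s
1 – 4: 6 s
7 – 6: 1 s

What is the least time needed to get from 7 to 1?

10 s

Candidate routes:
7 - 6 - 8 - 5 - 3 - 1: 1+4+3+1+2 = 11
7 - 4 - 1: 5+6 = 11
7 - 6 - 3 - 1: 1+9+2 = 12
7 - 6 - 1: 1+9 = 10
Cheapest is 7 - 6 - 1 at 10 s.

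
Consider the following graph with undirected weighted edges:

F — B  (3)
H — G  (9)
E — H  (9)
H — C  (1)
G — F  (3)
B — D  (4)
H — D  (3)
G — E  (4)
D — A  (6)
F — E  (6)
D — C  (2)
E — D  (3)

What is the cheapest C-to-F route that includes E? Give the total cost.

Shortest C→E: C → D → E = 5
Best E to F: E → F costing 6
Total via E: 5 + 6 = 11.

11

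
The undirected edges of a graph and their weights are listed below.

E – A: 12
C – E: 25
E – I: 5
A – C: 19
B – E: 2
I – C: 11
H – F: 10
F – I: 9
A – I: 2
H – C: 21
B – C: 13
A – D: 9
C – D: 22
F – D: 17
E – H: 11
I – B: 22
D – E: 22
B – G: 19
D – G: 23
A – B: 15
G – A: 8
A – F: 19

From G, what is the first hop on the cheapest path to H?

Enumerating some paths:
G → A → I → F → H: 8+2+9+10 = 29
G → B → E → H: 19+2+11 = 32
G → A → I → E → H: 8+2+5+11 = 26
G → A → E → H: 8+12+11 = 31
The minimum is 26 via G → A → I → E → H.
So from G the first move is to A.

A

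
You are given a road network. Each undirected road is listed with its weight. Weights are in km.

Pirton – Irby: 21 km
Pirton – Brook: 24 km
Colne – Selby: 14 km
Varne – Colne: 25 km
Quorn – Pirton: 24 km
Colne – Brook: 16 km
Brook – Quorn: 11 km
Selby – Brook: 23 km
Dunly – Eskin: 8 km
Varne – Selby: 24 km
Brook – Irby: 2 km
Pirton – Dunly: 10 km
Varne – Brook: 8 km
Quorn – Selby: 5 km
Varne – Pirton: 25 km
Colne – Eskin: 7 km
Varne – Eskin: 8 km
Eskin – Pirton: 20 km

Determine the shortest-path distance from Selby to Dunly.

29 km

Compare a few routes:
Selby → Quorn → Pirton → Dunly: 5+24+10 = 39
Selby → Quorn → Brook → Varne → Eskin → Dunly: 5+11+8+8+8 = 40
Selby → Varne → Eskin → Dunly: 24+8+8 = 40
Selby → Colne → Eskin → Dunly: 14+7+8 = 29
Cheapest is Selby → Colne → Eskin → Dunly at 29 km.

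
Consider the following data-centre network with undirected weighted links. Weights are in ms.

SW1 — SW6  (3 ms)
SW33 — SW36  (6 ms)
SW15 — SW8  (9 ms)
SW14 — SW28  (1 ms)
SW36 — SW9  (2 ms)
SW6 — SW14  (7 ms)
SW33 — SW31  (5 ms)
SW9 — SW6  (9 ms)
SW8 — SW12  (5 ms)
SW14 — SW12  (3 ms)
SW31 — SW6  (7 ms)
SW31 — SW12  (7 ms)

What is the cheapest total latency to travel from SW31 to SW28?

11 ms

Enumerating some paths:
SW31 - SW12 - SW14 - SW28: 7+3+1 = 11
SW31 - SW6 - SW14 - SW28: 7+7+1 = 15
The minimum is 11 ms via SW31 - SW12 - SW14 - SW28.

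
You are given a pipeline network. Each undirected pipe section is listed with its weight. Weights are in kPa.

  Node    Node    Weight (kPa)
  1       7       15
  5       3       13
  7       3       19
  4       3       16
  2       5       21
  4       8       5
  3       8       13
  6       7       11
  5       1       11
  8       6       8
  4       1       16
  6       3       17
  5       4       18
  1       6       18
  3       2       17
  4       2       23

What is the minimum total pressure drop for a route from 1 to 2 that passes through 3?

Shortest 1→3: 1–5–3 = 24
Shortest 3→2: 3–2 = 17
Total via 3: 24 + 17 = 41 kPa.

41 kPa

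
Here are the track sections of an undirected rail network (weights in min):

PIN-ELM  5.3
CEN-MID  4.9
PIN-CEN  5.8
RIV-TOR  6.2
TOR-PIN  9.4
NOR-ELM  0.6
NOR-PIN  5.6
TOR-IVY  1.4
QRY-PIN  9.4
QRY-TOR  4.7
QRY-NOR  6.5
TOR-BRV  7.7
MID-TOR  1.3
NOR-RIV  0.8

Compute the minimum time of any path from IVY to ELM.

Running Dijkstra from IVY:
IVY: 0
TOR: 1.4  (via IVY)
MID: 2.7  (via TOR)
QRY: 6.1  (via TOR)
CEN: 7.6  (via MID)
RIV: 7.6  (via TOR)
NOR: 8.4  (via RIV)
ELM: 9  (via NOR)
Shortest route: IVY–TOR–RIV–NOR–ELM = 9 min.

9 min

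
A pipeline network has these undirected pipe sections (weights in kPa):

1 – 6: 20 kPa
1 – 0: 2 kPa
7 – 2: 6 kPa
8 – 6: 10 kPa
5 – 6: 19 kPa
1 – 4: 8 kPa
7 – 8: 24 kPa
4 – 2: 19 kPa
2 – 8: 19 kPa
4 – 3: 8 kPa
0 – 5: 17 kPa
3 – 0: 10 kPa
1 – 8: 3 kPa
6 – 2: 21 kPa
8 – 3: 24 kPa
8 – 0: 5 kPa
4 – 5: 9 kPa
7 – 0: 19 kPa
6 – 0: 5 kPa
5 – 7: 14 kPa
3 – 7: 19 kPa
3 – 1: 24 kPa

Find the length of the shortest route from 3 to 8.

Candidate routes:
3 - 4 - 1 - 8: 8+8+3 = 19
3 - 0 - 8: 10+5 = 15
Cheapest is 3 - 0 - 8 at 15 kPa.

15 kPa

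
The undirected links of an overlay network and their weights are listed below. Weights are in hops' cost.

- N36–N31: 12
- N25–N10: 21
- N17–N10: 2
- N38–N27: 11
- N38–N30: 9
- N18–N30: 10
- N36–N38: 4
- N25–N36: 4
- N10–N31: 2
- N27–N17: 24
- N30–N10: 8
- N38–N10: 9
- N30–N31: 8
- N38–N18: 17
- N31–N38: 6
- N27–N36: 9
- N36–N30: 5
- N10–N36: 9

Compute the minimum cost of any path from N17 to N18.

20 hops' cost

Running Dijkstra from N17:
N17: 0
N10: 2  (via N17)
N31: 4  (via N10)
N38: 10  (via N31)
N30: 10  (via N10)
N36: 11  (via N10)
N25: 15  (via N36)
N18: 20  (via N30)
Shortest route: N17–N10–N30–N18 = 20 hops' cost.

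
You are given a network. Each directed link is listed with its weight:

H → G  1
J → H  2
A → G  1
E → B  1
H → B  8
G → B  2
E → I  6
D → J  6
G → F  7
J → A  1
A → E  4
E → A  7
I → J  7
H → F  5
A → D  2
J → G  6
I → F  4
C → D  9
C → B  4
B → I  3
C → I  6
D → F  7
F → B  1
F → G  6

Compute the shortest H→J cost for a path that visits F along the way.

16

Best H to F: H → F costing 5
Shortest F→J: F → B → I → J = 11
Total via F: 5 + 11 = 16.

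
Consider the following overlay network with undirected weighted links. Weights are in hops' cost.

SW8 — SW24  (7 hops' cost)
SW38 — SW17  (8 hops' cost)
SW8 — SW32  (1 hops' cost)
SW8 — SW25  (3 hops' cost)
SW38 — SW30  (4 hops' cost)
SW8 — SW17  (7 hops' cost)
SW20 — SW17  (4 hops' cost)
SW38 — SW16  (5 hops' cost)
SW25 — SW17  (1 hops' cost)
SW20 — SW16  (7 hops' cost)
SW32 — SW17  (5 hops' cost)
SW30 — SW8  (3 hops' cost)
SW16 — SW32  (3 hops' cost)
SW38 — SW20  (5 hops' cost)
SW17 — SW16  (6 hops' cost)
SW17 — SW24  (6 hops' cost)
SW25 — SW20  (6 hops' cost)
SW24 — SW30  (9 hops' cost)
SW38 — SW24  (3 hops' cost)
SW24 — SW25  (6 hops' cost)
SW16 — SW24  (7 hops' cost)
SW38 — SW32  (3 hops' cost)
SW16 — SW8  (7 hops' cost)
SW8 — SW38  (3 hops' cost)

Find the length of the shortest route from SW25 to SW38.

Running Dijkstra from SW25:
SW25: 0
SW17: 1  (via SW25)
SW8: 3  (via SW25)
SW32: 4  (via SW8)
SW20: 5  (via SW17)
SW24: 6  (via SW25)
SW30: 6  (via SW8)
SW38: 6  (via SW8)
Shortest route: SW25 → SW8 → SW38 = 6 hops' cost.

6 hops' cost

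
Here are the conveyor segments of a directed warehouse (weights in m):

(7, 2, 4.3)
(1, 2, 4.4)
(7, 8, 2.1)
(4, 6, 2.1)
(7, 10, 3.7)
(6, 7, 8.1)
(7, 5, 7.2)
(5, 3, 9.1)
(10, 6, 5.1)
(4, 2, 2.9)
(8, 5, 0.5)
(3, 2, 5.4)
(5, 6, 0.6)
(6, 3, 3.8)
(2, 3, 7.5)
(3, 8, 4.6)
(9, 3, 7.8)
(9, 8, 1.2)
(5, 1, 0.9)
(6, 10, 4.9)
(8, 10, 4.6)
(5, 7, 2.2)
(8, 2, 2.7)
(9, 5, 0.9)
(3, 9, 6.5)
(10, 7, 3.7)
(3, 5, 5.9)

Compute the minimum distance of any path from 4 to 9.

12.4 m

Shortest distances from 4:
4: 0
6: 2.1  (via 4)
2: 2.9  (via 4)
3: 5.9  (via 6)
10: 7  (via 6)
7: 10.2  (via 6)
8: 10.5  (via 3)
5: 11  (via 8)
1: 11.9  (via 5)
9: 12.4  (via 3)
Shortest route: 4–6–3–9 = 12.4 m.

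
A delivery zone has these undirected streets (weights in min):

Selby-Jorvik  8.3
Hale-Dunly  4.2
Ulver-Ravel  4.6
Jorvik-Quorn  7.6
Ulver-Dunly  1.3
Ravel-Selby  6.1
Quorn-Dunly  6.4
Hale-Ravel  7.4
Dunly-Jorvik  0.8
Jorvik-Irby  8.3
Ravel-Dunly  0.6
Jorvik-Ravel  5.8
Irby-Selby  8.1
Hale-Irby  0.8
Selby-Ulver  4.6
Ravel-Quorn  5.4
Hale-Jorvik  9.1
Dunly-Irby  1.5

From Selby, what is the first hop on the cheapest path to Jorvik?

Candidate routes:
Selby–Ravel–Dunly–Jorvik: 6.1+0.6+0.8 = 7.5
Selby–Ulver–Dunly–Jorvik: 4.6+1.3+0.8 = 6.7
The minimum is 6.7 min via Selby–Ulver–Dunly–Jorvik.
So from Selby the first move is to Ulver.

Ulver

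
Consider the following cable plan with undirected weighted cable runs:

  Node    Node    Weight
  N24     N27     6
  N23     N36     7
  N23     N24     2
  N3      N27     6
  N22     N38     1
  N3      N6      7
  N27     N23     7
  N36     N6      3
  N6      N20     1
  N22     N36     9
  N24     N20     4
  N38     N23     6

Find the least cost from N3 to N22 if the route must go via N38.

Best N3 to N38: N3–N27–N23–N38 costing 19
Shortest N38→N22: N38–N22 = 1
Total via N38: 19 + 1 = 20.

20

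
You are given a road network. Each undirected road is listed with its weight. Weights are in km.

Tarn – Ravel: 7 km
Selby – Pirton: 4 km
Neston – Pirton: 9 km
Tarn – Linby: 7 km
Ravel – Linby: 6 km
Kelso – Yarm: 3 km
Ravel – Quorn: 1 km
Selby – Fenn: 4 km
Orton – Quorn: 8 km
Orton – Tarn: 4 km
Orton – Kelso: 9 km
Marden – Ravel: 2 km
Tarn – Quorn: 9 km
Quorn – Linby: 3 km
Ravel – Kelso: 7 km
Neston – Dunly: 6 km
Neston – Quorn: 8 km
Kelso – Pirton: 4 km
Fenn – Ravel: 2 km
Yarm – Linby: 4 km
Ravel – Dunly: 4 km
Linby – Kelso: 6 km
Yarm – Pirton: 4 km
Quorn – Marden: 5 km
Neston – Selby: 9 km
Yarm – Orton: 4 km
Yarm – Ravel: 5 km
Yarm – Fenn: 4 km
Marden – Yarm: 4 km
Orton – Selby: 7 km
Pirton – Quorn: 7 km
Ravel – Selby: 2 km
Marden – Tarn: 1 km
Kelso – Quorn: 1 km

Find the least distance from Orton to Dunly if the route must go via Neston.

22 km

Best Orton to Neston: Orton–Selby–Neston costing 16
Best Neston to Dunly: Neston–Dunly costing 6
Total via Neston: 16 + 6 = 22 km.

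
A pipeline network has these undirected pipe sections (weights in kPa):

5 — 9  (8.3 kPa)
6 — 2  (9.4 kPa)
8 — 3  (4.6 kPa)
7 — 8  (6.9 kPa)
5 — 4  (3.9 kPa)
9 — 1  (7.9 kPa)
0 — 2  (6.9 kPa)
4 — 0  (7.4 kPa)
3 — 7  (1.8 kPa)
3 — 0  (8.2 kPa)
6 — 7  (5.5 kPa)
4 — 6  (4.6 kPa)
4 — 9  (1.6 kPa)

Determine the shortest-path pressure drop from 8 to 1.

Running Dijkstra from 8:
8: 0
3: 4.6  (via 8)
7: 6.4  (via 3)
6: 11.9  (via 7)
0: 12.8  (via 3)
4: 16.5  (via 6)
9: 18.1  (via 4)
2: 19.7  (via 0)
5: 20.4  (via 4)
1: 26  (via 9)
Shortest route: 8 → 3 → 7 → 6 → 4 → 9 → 1 = 26 kPa.

26 kPa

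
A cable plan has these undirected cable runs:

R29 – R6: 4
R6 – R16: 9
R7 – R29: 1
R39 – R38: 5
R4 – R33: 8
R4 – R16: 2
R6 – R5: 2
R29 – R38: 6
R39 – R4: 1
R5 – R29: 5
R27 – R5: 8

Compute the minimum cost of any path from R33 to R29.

Settle nodes by increasing distance from R33:
R33: 0
R4: 8  (via R33)
R39: 9  (via R4)
R16: 10  (via R4)
R38: 14  (via R39)
R6: 19  (via R16)
R29: 20  (via R38)
Shortest route: R33–R4–R39–R38–R29 = 20.

20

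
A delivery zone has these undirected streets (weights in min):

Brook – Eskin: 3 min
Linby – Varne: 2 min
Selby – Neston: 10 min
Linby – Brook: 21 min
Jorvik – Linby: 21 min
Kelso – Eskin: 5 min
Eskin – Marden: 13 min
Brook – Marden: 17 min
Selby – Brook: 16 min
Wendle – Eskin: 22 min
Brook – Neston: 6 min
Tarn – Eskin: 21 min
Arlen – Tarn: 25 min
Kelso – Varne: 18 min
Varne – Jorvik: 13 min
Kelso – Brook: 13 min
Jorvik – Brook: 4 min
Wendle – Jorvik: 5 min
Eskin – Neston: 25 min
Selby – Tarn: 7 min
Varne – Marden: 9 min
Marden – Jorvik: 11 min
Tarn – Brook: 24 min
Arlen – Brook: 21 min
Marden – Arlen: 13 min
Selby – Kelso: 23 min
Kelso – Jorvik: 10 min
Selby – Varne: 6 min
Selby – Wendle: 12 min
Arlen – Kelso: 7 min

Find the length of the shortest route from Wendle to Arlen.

22 min

Compare a few routes:
Wendle–Jorvik–Brook–Kelso–Arlen: 5+4+13+7 = 29
Wendle–Jorvik–Brook–Eskin–Kelso–Arlen: 5+4+3+5+7 = 24
Wendle–Jorvik–Kelso–Arlen: 5+10+7 = 22
Wendle–Jorvik–Marden–Arlen: 5+11+13 = 29
The minimum is 22 min via Wendle–Jorvik–Kelso–Arlen.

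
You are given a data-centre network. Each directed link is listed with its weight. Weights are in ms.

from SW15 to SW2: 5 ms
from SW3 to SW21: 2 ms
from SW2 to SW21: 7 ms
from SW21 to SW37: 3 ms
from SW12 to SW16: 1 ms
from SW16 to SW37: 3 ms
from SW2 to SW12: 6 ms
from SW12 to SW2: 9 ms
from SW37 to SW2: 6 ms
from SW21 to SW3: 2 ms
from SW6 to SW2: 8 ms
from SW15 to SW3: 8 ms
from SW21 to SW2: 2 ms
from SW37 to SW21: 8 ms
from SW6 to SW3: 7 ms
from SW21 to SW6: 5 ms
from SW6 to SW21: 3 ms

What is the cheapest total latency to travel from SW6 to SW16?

12 ms

Running Dijkstra from SW6:
SW6: 0
SW21: 3  (via SW6)
SW3: 5  (via SW21)
SW2: 5  (via SW21)
SW37: 6  (via SW21)
SW12: 11  (via SW2)
SW16: 12  (via SW12)
Shortest route: SW6 → SW21 → SW2 → SW12 → SW16 = 12 ms.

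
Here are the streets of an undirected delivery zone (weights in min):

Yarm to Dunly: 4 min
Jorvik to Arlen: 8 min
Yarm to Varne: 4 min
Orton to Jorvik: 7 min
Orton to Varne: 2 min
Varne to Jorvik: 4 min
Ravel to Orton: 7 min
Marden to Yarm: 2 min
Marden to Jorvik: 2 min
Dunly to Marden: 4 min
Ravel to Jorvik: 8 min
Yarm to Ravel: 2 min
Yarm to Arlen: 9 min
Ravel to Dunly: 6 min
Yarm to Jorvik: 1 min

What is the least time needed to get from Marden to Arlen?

Shortest distances from Marden:
Marden: 0
Yarm: 2  (via Marden)
Jorvik: 2  (via Marden)
Ravel: 4  (via Yarm)
Dunly: 4  (via Marden)
Varne: 6  (via Yarm)
Orton: 8  (via Varne)
Arlen: 10  (via Jorvik)
Shortest route: Marden → Jorvik → Arlen = 10 min.

10 min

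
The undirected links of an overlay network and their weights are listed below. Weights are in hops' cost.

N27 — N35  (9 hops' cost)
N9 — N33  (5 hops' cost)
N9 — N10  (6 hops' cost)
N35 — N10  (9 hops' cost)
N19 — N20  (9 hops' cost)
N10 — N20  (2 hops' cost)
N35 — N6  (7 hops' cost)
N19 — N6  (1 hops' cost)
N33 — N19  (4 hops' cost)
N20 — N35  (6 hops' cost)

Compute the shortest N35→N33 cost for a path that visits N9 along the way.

Shortest N35→N9: N35 → N20 → N10 → N9 = 14
Best N9 to N33: N9 → N33 costing 5
Total via N9: 14 + 5 = 19 hops' cost.

19 hops' cost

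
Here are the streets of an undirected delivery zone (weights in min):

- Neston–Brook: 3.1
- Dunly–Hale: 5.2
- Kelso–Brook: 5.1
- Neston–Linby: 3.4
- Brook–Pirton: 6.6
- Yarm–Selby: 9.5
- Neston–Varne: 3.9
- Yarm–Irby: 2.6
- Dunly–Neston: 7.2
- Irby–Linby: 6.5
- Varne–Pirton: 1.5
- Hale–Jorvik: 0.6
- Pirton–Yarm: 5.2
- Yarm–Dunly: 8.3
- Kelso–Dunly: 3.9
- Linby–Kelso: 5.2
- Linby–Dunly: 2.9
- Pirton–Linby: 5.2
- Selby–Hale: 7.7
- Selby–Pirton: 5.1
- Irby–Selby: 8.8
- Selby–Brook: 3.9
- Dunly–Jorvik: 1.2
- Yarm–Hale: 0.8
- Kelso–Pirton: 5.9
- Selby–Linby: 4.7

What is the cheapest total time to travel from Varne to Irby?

9.3 min

Enumerating some paths:
Varne - Neston - Linby - Irby: 3.9+3.4+6.5 = 13.8
Varne - Pirton - Yarm - Irby: 1.5+5.2+2.6 = 9.3
Varne - Pirton - Linby - Irby: 1.5+5.2+6.5 = 13.2
Cheapest is Varne - Pirton - Yarm - Irby at 9.3 min.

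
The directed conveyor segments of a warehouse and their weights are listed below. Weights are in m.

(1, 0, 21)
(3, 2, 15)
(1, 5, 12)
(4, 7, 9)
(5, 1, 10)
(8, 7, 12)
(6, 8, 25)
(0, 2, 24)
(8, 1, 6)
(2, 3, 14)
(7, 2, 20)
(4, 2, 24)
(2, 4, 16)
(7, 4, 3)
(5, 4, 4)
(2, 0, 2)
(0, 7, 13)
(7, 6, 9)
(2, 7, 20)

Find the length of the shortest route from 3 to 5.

82 m

Settle nodes by increasing distance from 3:
3: 0
2: 15  (via 3)
0: 17  (via 2)
7: 30  (via 0)
4: 31  (via 2)
6: 39  (via 7)
8: 64  (via 6)
1: 70  (via 8)
5: 82  (via 1)
Shortest route: 3–2–0–7–6–8–1–5 = 82 m.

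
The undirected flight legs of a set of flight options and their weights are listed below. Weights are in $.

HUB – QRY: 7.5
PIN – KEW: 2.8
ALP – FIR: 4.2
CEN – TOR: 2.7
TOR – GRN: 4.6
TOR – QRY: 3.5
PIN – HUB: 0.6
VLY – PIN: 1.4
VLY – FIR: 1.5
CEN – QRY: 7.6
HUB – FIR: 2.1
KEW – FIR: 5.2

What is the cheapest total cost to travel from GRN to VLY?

Compare a few routes:
GRN–TOR–CEN–QRY–HUB–PIN–VLY: 4.6+2.7+7.6+7.5+0.6+1.4 = 24.4
GRN–TOR–QRY–HUB–PIN–VLY: 4.6+3.5+7.5+0.6+1.4 = 17.6
GRN–TOR–QRY–HUB–FIR–VLY: 4.6+3.5+7.5+2.1+1.5 = 19.2
The minimum is $17.6 via GRN–TOR–QRY–HUB–PIN–VLY.

$17.6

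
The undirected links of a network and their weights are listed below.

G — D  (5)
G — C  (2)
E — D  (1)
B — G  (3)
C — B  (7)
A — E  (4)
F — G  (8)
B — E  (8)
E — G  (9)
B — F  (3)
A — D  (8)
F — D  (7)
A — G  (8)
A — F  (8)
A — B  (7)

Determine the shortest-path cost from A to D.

Compare a few routes:
A - E - D: 4+1 = 5
A - D: 8 = 8
The minimum is 5 via A - E - D.

5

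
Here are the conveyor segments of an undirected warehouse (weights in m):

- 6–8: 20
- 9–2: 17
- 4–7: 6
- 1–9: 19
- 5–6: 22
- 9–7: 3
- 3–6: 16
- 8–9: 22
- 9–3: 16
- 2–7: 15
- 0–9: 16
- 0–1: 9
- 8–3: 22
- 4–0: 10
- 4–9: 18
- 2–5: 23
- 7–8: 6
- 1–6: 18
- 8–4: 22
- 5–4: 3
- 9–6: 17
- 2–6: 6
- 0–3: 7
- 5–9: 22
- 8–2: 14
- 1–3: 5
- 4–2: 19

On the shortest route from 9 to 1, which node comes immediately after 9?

1

Compare a few routes:
9 - 1: 19 = 19
9 - 3 - 1: 16+5 = 21
9 - 0 - 1: 16+9 = 25
Cheapest is 9 - 1 at 19 m.
So from 9 the first move is to 1.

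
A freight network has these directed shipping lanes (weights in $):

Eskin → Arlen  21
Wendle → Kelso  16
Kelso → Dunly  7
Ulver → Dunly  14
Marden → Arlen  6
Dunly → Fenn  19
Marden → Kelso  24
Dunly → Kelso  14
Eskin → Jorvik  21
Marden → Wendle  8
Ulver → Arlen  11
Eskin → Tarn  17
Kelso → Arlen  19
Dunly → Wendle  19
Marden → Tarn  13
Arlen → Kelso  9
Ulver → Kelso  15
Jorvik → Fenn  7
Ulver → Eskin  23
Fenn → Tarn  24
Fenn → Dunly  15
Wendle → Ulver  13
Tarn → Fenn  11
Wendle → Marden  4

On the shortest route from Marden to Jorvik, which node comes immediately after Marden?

Candidate routes:
Marden - Wendle - Ulver - Eskin - Jorvik: 8+13+23+21 = 65
Marden - Arlen - Kelso - Dunly - Wendle - Ulver - Eskin - Jorvik: 6+9+7+19+13+23+21 = 98
Cheapest is Marden - Wendle - Ulver - Eskin - Jorvik at $65.
So from Marden the first move is to Wendle.

Wendle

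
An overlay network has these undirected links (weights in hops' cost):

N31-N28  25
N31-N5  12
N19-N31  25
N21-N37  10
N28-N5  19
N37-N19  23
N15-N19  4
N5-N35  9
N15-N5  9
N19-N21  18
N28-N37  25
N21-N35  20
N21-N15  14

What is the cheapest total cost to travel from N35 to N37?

Shortest distances from N35:
N35: 0
N5: 9  (via N35)
N15: 18  (via N5)
N21: 20  (via N35)
N31: 21  (via N5)
N19: 22  (via N15)
N28: 28  (via N5)
N37: 30  (via N21)
Shortest route: N35 → N21 → N37 = 30 hops' cost.

30 hops' cost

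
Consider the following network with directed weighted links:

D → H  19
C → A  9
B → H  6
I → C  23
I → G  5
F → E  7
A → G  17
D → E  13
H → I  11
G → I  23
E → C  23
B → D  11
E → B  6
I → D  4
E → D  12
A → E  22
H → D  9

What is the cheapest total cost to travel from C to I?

49

Shortest distances from C:
C: 0
A: 9  (via C)
G: 26  (via A)
E: 31  (via A)
B: 37  (via E)
D: 43  (via E)
H: 43  (via B)
I: 49  (via G)
Shortest route: C → A → G → I = 49.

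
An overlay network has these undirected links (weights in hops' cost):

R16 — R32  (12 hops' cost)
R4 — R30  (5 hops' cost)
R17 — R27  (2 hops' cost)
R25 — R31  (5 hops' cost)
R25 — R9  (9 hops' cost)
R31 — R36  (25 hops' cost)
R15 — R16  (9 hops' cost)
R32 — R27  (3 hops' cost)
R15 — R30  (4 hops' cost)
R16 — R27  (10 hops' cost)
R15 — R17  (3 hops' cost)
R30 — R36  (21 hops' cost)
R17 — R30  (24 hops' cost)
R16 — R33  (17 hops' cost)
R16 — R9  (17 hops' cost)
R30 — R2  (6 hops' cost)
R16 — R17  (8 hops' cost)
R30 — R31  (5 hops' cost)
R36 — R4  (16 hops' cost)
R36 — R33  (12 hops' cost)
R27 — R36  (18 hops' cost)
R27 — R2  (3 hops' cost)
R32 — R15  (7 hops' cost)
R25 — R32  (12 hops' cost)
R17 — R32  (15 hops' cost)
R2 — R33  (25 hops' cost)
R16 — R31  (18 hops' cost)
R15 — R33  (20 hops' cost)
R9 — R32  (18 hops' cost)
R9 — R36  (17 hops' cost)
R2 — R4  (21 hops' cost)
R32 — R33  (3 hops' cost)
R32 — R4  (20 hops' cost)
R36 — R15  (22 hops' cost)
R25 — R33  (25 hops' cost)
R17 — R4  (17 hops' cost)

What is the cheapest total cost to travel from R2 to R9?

24 hops' cost

Compare a few routes:
R2–R30–R31–R25–R9: 6+5+5+9 = 25
R2–R27–R32–R9: 3+3+18 = 24
Cheapest is R2–R27–R32–R9 at 24 hops' cost.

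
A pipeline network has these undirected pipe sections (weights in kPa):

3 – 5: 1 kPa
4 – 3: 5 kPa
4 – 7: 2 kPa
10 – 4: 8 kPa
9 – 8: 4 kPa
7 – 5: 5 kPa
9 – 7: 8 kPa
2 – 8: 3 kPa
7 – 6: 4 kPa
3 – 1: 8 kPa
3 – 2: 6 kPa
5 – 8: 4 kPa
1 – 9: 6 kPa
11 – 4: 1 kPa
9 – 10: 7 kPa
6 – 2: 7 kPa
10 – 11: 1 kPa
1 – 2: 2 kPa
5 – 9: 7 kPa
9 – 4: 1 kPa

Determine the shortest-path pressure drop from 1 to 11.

8 kPa

Compare a few routes:
1 → 9 → 4 → 11: 6+1+1 = 8
1 → 2 → 8 → 9 → 4 → 11: 2+3+4+1+1 = 11
The minimum is 8 kPa via 1 → 9 → 4 → 11.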